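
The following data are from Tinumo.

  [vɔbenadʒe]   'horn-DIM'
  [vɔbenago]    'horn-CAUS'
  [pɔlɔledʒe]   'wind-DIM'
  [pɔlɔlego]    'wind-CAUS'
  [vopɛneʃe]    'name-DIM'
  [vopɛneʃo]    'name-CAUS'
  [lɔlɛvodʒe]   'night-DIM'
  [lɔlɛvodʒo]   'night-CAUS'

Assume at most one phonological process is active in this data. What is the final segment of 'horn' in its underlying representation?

/g/

The stem for 'horn' ends in [dʒ] in [vɔbenadʒe] but [g] in [vɔbenago].
If /dʒ/ were underlying and a rule turned it into [g] before the CAUS suffix, 'night' would also alternate; but it has [dʒ] in both [lɔlɛvodʒe] and [lɔlɛvodʒo].
The alternation reflects palatalization before a front vowel: /g/ becomes palato-alveolar [dʒ] before a front vowel. /g/ is underlying.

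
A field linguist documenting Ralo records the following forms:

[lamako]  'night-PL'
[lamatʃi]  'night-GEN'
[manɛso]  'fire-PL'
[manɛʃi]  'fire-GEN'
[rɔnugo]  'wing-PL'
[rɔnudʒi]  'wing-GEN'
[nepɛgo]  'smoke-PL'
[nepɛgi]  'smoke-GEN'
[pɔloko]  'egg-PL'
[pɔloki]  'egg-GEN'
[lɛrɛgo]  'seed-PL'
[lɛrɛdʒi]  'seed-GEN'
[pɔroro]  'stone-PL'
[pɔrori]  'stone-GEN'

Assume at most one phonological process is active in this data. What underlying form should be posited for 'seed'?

/lɛrɛdʒ/

The root 'seed' surfaces as [lɛrɛgo] and [lɛrɛdʒi], with a stem-final [g] ~ [dʒ] alternation.
If /g/ were underlying and a rule turned it into [dʒ] before the GEN suffix, 'smoke' would also alternate; but it has [g] in both [nepɛgo] and [nepɛgi].
Therefore /dʒ/ is basic and [g] is derived by depalatalization (palato-alveolar /tʃ/, /dʒ/ and /ʃ/ become [k], [g] and [s] when no front vowel follows).
So 'seed' = /lɛrɛdʒ/.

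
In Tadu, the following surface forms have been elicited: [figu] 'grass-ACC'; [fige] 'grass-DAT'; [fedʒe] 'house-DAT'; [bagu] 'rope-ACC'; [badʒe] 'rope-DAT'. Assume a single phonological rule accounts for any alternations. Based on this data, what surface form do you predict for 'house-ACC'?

[fegu]

The root 'rope' surfaces as [bagu] and [badʒe], with a stem-final [g] ~ [dʒ] alternation.
If /g/ were underlying and a rule turned it into [dʒ] before the DAT suffix, 'grass' would also alternate; but it has [g] in both [figu] and [fige].
Therefore /dʒ/ is basic and [g] is derived by depalatalization (palato-alveolar /dʒ/ becomes [g] when no front vowel follows).
From [fedʒe] the stem 'house' is /fedʒ/; when no front vowel follows this yields [fegu].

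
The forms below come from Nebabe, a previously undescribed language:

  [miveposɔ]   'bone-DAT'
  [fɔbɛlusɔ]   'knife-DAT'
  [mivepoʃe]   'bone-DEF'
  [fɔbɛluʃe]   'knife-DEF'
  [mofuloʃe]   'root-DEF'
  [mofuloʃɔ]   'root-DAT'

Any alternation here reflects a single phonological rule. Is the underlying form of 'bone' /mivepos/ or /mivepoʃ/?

/mivepos/

In [miveposɔ] and [mivepoʃe] the final segment of 'bone' alternates: [s] ~ [ʃ].
If /ʃ/ were underlying and a rule turned it into [s] before the DAT suffix, 'root' would also alternate; but it has [ʃ] in both [mofuloʃɔ] and [mofuloʃe].
The alternation reflects palatalization before a front vowel: /s/ becomes palato-alveolar [ʃ] before a front vowel. /s/ is underlying.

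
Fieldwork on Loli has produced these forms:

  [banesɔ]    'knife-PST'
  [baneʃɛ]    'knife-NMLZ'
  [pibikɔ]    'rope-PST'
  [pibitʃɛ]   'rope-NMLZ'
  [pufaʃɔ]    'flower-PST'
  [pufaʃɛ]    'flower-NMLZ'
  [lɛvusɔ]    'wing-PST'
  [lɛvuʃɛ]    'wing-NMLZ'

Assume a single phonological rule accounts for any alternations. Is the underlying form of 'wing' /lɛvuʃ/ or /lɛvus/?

In [lɛvusɔ] and [lɛvuʃɛ] the final segment of 'wing' alternates: [s] ~ [ʃ].
If /ʃ/ were underlying and a rule turned it into [s] before the PST suffix, 'flower' would also alternate; but it has [ʃ] in both [pufaʃɔ] and [pufaʃɛ].
The alternation reflects palatalization before a front vowel: /k/ and /s/ become palato-alveolar [tʃ] and [ʃ] before a front vowel. /s/ is underlying.

/lɛvus/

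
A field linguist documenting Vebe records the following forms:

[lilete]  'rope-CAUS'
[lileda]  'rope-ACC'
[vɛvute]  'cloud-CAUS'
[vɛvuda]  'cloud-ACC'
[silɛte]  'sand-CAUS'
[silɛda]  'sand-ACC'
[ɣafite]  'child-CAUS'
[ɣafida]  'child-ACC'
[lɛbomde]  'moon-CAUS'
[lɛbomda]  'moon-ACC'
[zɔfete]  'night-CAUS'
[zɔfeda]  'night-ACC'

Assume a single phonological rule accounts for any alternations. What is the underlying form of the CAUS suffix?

/-te/

The CAUS suffix surfaces as [-de] and [-te], depending on the final segment of the stem.
By contrast the ACC suffix keeps its initial [d] throughout — that segment must be underlying.
So the underlying form is /-te/, and voiceless stops become voiced after a nasal.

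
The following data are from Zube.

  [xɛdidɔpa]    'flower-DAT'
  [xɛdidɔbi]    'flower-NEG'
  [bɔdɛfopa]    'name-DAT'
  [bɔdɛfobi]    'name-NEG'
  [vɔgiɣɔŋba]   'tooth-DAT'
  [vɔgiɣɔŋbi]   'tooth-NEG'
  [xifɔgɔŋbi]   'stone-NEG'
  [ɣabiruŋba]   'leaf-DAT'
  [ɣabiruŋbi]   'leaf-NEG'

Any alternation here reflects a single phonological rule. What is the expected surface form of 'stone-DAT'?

The DAT morpheme has two allomorphs, [-ba] and [-pa].
By contrast the NEG suffix keeps its initial [b] throughout — that segment must be underlying.
The DAT suffix is therefore /-pa/ underlyingly, with post-nasal voicing: voiceless stops become voiced after a nasal.
After 'stone', which ends in a nasal, the suffix surfaces as [-ba], giving [xifɔgɔŋba].

[xifɔgɔŋba]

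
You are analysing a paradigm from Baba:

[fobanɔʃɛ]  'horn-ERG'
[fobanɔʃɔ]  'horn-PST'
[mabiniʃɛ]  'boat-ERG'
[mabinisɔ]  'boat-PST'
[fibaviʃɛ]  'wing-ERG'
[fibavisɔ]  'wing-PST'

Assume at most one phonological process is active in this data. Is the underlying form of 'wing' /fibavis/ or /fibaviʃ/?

The stem for 'wing' ends in [ʃ] in [fibaviʃɛ] but [s] in [fibavisɔ].
Compare 'horn', with invariant [ʃ] in [fobanɔʃɛ] and [fobanɔʃɔ]: an analysis with underlying /ʃ/ and a rule producing [s] before the PST suffix would wrongly predict alternation here too.
The alternation reflects palatalization before a front vowel: /s/ becomes palato-alveolar [ʃ] before a front vowel. /s/ is underlying.

/fibavis/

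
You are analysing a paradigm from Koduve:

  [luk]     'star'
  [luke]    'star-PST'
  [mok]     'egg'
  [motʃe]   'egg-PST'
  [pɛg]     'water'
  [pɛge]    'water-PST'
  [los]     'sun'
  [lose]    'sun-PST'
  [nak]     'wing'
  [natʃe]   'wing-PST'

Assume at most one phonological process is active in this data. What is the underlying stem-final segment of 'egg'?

The stem for 'egg' ends in [k] in [mok] but [tʃ] in [motʃe].
But 'star' keeps [k] in both environments ([luk], [luke]), so there is no rule changing /k/ to [tʃ] before the PST suffix.
Therefore /tʃ/ is basic and [k] is derived by depalatalization (palato-alveolar /tʃ/ becomes [k] when no front vowel follows).

/tʃ/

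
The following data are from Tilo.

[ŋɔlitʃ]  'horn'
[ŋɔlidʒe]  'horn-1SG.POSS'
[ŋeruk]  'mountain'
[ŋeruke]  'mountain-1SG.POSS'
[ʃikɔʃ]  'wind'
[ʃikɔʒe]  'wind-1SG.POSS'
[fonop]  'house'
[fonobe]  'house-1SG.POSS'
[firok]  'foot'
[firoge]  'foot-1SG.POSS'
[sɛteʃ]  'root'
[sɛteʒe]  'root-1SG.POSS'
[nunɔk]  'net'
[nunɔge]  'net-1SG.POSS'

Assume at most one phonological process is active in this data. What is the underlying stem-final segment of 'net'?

The stem for 'net' ends in [k] in [nunɔk] but [g] in [nunɔge].
If /k/ were underlying and a rule turned it into [g] before the 1SG.POSS suffix, 'mountain' would also alternate; but it has [k] in both [ŋeruk] and [ŋeruke].
The alternation reflects word-final obstruent devoicing: voiced obstruents become voiceless word-finally. /g/ is underlying.

/g/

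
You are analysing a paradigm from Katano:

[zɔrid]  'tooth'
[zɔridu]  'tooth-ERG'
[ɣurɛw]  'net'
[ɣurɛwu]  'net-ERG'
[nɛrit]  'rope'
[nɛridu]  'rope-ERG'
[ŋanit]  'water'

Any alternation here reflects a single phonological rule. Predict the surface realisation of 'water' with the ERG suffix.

The root 'rope' surfaces as [nɛrit] and [nɛridu], with a stem-final [t] ~ [d] alternation.
If /d/ were underlying and a rule turned it into [t] in isolation, 'tooth' would also alternate; but it has [d] in both [zɔrid] and [zɔridu].
Therefore /t/ is basic and [d] is derived by intervocalic voicing (voiceless stops become voiced between vowels).
From [ŋanit] the stem 'water' is /ŋanit/; between vowels this yields [ŋanidu].

[ŋanidu]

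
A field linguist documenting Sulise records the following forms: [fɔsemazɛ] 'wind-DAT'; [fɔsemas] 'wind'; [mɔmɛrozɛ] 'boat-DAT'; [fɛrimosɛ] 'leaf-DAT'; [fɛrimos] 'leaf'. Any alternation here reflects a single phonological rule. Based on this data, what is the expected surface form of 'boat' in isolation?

The stem for 'wind' ends in [z] in [fɔsemazɛ] but [s] in [fɔsemas].
But 'leaf' keeps [s] in both environments ([fɛrimosɛ], [fɛrimos]), so there is no rule changing /s/ to [z] before the DAT suffix.
The alternation reflects word-final obstruent devoicing: voiced obstruents become voiceless word-finally. /z/ is underlying.
The one attested form of 'boat', [mɔmɛrozɛ], shows underlying /mɔmɛroz/. Applying the same rule word-finally gives [mɔmɛros].

[mɔmɛros]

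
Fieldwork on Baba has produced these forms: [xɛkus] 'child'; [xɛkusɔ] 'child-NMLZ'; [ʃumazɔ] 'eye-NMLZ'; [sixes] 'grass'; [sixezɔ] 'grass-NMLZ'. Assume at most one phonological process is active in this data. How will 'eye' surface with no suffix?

[ʃumas]

The root 'grass' surfaces as [sixes] and [sixezɔ], with a stem-final [s] ~ [z] alternation.
But 'child' keeps [s] in both environments ([xɛkus], [xɛkusɔ]), so there is no rule changing /s/ to [z] before the NMLZ suffix.
The alternation reflects word-final obstruent devoicing: voiced obstruents become voiceless word-finally. /z/ is underlying.
From [ʃumazɔ] the stem 'eye' is /ʃumaz/; word-finally this yields [ʃumas].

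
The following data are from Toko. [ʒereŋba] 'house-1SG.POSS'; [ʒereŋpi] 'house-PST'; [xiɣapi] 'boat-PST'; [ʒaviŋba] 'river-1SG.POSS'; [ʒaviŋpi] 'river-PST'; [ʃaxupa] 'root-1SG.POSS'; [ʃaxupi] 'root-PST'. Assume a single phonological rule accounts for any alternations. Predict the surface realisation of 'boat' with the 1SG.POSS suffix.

[xiɣapa]

The 1SG.POSS morpheme has two allomorphs, [-ba] and [-pa].
By contrast the PST suffix keeps its initial [p] throughout — that segment must be underlying.
So the underlying form is /-ba/, and voiced stops become voiceless after a vowel.
After 'boat', which ends in a vowel, the suffix surfaces as [-pa], giving [xiɣapa].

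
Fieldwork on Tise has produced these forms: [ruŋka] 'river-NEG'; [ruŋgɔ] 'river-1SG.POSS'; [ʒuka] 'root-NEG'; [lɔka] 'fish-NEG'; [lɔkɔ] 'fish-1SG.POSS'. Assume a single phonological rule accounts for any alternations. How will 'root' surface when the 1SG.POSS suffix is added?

[ʒukɔ]

The 1SG.POSS suffix surfaces as [-gɔ] and [-kɔ], depending on the final segment of the stem.
By contrast the NEG suffix keeps its initial [k] throughout — that segment must be underlying.
The 1SG.POSS suffix is therefore /-gɔ/ underlyingly, with post-vocalic devoicing: voiced stops become voiceless after a vowel.
After 'root', which ends in a vowel, the suffix surfaces as [-kɔ], giving [ʒukɔ].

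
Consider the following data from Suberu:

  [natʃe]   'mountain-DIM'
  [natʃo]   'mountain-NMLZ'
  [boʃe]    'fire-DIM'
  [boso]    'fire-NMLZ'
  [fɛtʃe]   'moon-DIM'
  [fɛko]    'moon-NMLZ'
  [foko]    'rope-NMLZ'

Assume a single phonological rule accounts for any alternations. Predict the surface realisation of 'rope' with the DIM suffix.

In [fɛtʃe] and [fɛko] the final segment of 'moon' alternates: [tʃ] ~ [k].
The stem 'mountain' ([natʃe], [natʃo]) shows [tʃ] unchanged in both environments, so [tʃ] cannot be basic with [k] derived before the NMLZ suffix.
The alternation reflects palatalization before a front vowel: /k/ and /s/ become palato-alveolar [tʃ] and [ʃ] before a front vowel. /k/ is underlying.
From [foko] the stem 'rope' is /fok/; before a front vowel this yields [fotʃe].

[fotʃe]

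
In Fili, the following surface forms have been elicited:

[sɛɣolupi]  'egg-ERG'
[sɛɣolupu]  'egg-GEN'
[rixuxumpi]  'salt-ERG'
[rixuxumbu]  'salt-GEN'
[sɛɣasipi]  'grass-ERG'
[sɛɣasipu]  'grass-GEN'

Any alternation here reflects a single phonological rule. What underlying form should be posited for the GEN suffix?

The GEN suffix surfaces as [-bu] and [-pu], depending on the final segment of the stem.
The ERG suffix, which begins with [p], is invariant after every stem; so [p] is not altered by any rule here.
So the underlying form is /-bu/, and voiced stops become voiceless after a vowel.

/-bu/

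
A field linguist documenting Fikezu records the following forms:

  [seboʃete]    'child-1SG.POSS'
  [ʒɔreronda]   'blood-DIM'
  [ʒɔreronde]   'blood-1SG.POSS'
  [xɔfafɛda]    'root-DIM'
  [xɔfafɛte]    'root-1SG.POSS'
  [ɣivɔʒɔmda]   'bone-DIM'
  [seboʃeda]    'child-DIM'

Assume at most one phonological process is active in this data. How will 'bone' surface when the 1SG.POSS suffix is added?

The 1SG.POSS suffix surfaces as [-de] and [-te], depending on the final segment of the stem.
The DIM suffix, which begins with [d], is invariant after every stem; so [d] is not altered by any rule here.
The 1SG.POSS suffix is therefore /-te/ underlyingly, with post-nasal voicing: voiceless stops become voiced after a nasal.
After 'bone', which ends in a nasal, the suffix surfaces as [-de], giving [ɣivɔʒɔmde].

[ɣivɔʒɔmde]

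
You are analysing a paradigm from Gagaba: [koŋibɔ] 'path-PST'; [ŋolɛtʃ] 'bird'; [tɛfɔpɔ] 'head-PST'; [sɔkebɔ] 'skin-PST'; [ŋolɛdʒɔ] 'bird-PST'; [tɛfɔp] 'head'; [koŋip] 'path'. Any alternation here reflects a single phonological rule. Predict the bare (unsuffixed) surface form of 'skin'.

In [koŋip] and [koŋibɔ] the final segment of 'path' alternates: [p] ~ [b].
Compare 'head', with invariant [p] in [tɛfɔp] and [tɛfɔpɔ]: an analysis with underlying /p/ and a rule producing [b] before the PST suffix would wrongly predict alternation here too.
The underlying segment must be /b/; voiced obstruents become voiceless word-finally, yielding [p] there.
The one attested form of 'skin', [sɔkebɔ], shows underlying /sɔkeb/. Applying the same rule word-finally gives [sɔkep].

[sɔkep]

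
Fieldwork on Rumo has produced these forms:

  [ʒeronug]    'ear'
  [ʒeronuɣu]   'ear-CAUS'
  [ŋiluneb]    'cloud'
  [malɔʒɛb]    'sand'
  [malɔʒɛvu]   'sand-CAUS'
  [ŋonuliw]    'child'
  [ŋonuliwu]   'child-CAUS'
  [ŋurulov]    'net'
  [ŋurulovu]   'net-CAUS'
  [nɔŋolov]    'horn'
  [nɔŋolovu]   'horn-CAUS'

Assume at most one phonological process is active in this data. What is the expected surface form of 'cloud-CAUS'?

[ŋilunevu]

The stem for 'sand' ends in [b] in [malɔʒɛb] but [v] in [malɔʒɛvu].
But 'net' keeps [v] in both environments ([ŋurulov], [ŋurulovu]), so there is no rule changing /v/ to [b] in isolation.
Therefore /b/ is basic and [v] is derived by intervocalic spirantization (voiced stops become fricatives between vowels).
From [ŋiluneb] the stem 'cloud' is /ŋiluneb/; between vowels this yields [ŋilunevu].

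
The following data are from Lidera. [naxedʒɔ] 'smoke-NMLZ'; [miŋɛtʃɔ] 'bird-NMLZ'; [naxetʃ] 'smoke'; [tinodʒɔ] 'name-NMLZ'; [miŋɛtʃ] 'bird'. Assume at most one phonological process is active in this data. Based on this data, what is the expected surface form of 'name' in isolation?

'smoke' shows [dʒ] ~ [tʃ] at the end of the stem ([naxedʒɔ] vs [naxetʃ]).
If /tʃ/ were underlying and a rule turned it into [dʒ] before the NMLZ suffix, 'bird' would also alternate; but it has [tʃ] in both [miŋɛtʃɔ] and [miŋɛtʃ].
The alternation reflects word-final obstruent devoicing: voiced obstruents become voiceless word-finally. /dʒ/ is underlying.
The one attested form of 'name', [tinodʒɔ], shows underlying /tinodʒ/. Applying the same rule word-finally gives [tinotʃ].

[tinotʃ]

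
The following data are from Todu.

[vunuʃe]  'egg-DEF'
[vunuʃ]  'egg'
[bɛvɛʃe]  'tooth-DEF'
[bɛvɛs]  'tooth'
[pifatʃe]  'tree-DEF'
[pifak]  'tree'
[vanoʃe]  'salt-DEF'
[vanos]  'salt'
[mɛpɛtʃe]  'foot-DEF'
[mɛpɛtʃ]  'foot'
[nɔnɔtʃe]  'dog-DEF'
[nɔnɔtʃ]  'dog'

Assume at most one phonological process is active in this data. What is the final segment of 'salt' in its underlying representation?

'salt' shows [ʃ] ~ [s] at the end of the stem ([vanoʃe] vs [vanos]).
The stem 'egg' ([vunuʃe], [vunuʃ]) shows [ʃ] unchanged in both environments, so [ʃ] cannot be basic with [s] derived in isolation.
Therefore /s/ is basic and [ʃ] is derived by palatalization before a front vowel (/k/ and /s/ become palato-alveolar [tʃ] and [ʃ] before a front vowel).

/s/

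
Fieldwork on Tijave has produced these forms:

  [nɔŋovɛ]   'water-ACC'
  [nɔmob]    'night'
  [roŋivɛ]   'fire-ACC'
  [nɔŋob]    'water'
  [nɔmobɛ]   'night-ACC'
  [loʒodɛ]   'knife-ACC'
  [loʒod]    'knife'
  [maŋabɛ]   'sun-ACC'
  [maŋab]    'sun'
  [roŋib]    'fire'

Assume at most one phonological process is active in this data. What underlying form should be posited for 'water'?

/nɔŋov/

The root 'water' surfaces as [nɔŋob] and [nɔŋovɛ], with a stem-final [b] ~ [v] alternation.
Compare 'night', with invariant [b] in [nɔmob] and [nɔmobɛ]: an analysis with underlying /b/ and a rule producing [v] before the ACC suffix would wrongly predict alternation here too.
So /v/ is underlying, and a rule of word-final hardening — voiced fricatives become stops word-finally — gives [b].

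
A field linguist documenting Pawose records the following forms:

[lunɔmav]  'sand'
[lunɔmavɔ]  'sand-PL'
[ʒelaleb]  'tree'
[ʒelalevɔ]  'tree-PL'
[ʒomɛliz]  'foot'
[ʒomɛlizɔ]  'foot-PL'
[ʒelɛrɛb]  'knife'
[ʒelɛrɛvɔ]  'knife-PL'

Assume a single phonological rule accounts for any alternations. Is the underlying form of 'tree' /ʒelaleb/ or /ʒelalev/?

/ʒelaleb/

The root 'tree' surfaces as [ʒelaleb] and [ʒelalevɔ], with a stem-final [b] ~ [v] alternation.
Compare 'sand', with invariant [v] in [lunɔmav] and [lunɔmavɔ]: an analysis with underlying /v/ and a rule producing [b] in isolation would wrongly predict alternation here too.
The underlying segment must be /b/; voiced stops become fricatives between vowels, yielding [v] there.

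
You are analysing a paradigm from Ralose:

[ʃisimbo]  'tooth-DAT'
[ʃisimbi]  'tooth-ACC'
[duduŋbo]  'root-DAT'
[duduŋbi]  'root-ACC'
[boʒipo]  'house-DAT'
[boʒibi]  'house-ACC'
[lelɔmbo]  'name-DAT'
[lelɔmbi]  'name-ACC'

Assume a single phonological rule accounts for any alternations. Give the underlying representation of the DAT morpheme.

/-po/

The DAT morpheme has two allomorphs, [-bo] and [-po].
By contrast the ACC suffix keeps its initial [b] throughout — that segment must be underlying.
So the underlying form is /-po/, and voiceless stops become voiced after a nasal.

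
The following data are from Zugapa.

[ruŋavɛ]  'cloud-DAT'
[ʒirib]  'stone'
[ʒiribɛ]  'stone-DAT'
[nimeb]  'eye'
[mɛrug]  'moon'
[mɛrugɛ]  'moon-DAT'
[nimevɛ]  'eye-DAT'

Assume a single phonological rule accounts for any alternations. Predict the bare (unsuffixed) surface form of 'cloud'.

[ruŋab]

In [nimeb] and [nimevɛ] the final segment of 'eye' alternates: [b] ~ [v].
But 'stone' keeps [b] in both environments ([ʒirib], [ʒiribɛ]), so there is no rule changing /b/ to [v] before the DAT suffix.
Therefore /v/ is basic and [b] is derived by word-final hardening (voiced fricatives become stops word-finally).
The one attested form of 'cloud', [ruŋavɛ], shows underlying /ruŋav/. Applying the same rule word-finally gives [ruŋab].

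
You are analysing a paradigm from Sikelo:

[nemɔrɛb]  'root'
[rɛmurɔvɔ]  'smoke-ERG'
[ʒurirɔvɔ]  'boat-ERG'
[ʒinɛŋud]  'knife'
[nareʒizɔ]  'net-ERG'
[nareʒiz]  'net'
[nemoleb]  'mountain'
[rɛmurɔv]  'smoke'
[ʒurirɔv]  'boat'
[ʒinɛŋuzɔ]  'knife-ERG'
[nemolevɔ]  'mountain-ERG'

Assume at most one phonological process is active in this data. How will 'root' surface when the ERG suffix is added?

The root 'mountain' surfaces as [nemoleb] and [nemolevɔ], with a stem-final [b] ~ [v] alternation.
But 'smoke' keeps [v] in both environments ([rɛmurɔv], [rɛmurɔvɔ]), so there is no rule changing /v/ to [b] in isolation.
The alternation reflects intervocalic spirantization: voiced stops become fricatives between vowels. /b/ is underlying.
From [nemɔrɛb] the stem 'root' is /nemɔrɛb/; between vowels this yields [nemɔrɛvɔ].

[nemɔrɛvɔ]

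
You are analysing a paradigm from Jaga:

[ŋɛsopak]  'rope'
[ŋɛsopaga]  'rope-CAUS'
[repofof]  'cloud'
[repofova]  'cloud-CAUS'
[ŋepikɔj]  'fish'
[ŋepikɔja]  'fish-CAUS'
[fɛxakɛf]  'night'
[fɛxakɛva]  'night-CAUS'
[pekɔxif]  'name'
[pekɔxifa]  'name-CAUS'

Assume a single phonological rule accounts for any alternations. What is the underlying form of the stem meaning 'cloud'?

The root 'cloud' surfaces as [repofof] and [repofova], with a stem-final [f] ~ [v] alternation.
If /f/ were underlying and a rule turned it into [v] before the CAUS suffix, 'name' would also alternate; but it has [f] in both [pekɔxif] and [pekɔxifa].
The alternation reflects word-final obstruent devoicing: voiced obstruents become voiceless word-finally. /v/ is underlying.
So 'cloud' = /repofov/.

/repofov/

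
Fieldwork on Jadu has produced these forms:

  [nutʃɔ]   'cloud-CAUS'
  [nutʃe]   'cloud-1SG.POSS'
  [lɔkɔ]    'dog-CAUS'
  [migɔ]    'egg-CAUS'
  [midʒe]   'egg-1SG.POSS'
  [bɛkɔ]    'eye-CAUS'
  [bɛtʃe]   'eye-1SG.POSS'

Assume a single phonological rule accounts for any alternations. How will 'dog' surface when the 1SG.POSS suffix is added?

[lɔtʃe]

In [bɛkɔ] and [bɛtʃe] the final segment of 'eye' alternates: [k] ~ [tʃ].
Compare 'cloud', with invariant [tʃ] in [nutʃɔ] and [nutʃe]: an analysis with underlying /tʃ/ and a rule producing [k] before the CAUS suffix would wrongly predict alternation here too.
The underlying segment must be /k/; /k/ and /g/ become palato-alveolar [tʃ] and [dʒ] before a front vowel, yielding [tʃ] there.
From [lɔkɔ] the stem 'dog' is /lɔk/; before a front vowel this yields [lɔtʃe].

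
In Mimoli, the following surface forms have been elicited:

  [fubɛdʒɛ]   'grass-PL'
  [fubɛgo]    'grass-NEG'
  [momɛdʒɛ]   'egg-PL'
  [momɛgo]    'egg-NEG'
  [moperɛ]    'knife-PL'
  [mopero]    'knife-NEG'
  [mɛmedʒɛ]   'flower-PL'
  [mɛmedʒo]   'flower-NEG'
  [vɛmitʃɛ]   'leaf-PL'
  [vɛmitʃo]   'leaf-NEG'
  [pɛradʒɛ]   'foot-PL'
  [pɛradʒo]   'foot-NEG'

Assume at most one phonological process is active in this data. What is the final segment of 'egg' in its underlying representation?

/g/

'egg' shows [dʒ] ~ [g] at the end of the stem ([momɛdʒɛ] vs [momɛgo]).
If /dʒ/ were underlying and a rule turned it into [g] before the NEG suffix, 'foot' would also alternate; but it has [dʒ] in both [pɛradʒɛ] and [pɛradʒo].
The alternation reflects palatalization before a front vowel: /g/ becomes palato-alveolar [dʒ] before a front vowel. /g/ is underlying.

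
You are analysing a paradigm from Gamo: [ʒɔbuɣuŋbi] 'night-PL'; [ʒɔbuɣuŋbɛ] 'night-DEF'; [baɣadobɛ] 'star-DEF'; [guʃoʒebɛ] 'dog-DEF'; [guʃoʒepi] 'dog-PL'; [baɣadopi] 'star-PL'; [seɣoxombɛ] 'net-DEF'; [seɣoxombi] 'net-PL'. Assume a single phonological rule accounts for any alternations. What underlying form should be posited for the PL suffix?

/-pi/

The PL suffix surfaces as [-bi] and [-pi], depending on the final segment of the stem.
By contrast the DEF suffix keeps its initial [b] throughout — that segment must be underlying.
The PL suffix is therefore /-pi/ underlyingly, with post-nasal voicing: voiceless stops become voiced after a nasal.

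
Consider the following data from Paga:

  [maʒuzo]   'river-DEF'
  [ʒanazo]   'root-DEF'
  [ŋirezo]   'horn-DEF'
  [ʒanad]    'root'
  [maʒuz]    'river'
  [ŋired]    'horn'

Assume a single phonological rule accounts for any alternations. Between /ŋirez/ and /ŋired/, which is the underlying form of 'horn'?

/ŋired/

'horn' shows [z] ~ [d] at the end of the stem ([ŋirezo] vs [ŋired]).
If /z/ were underlying and a rule turned it into [d] in isolation, 'river' would also alternate; but it has [z] in both [maʒuzo] and [maʒuz].
The alternation reflects intervocalic spirantization: voiced stops become fricatives between vowels. /d/ is underlying.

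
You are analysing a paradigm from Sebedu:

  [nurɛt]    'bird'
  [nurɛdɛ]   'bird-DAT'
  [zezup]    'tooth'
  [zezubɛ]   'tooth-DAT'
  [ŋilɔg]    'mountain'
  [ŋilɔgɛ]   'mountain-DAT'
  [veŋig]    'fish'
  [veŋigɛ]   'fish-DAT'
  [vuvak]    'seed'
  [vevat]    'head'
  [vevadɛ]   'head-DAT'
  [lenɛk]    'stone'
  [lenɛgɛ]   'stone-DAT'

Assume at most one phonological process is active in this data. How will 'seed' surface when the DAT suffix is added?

The root 'stone' surfaces as [lenɛk] and [lenɛgɛ], with a stem-final [k] ~ [g] alternation.
If /g/ were underlying and a rule turned it into [k] in isolation, 'mountain' would also alternate; but it has [g] in both [ŋilɔg] and [ŋilɔgɛ].
Therefore /k/ is basic and [g] is derived by intervocalic voicing (voiceless stops become voiced between vowels).
From [vuvak] the stem 'seed' is /vuvak/; between vowels this yields [vuvagɛ].

[vuvagɛ]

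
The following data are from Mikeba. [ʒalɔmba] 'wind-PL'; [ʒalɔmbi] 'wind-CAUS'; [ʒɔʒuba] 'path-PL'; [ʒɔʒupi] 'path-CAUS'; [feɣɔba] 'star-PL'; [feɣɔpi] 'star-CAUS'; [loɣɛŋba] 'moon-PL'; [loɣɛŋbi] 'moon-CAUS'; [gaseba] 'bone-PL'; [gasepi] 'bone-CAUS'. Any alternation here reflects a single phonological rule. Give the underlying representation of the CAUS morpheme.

The CAUS morpheme has two allomorphs, [-bi] and [-pi].
By contrast the PL suffix keeps its initial [b] throughout — that segment must be underlying.
So the underlying form is /-pi/, and voiceless stops become voiced after a nasal.

/-pi/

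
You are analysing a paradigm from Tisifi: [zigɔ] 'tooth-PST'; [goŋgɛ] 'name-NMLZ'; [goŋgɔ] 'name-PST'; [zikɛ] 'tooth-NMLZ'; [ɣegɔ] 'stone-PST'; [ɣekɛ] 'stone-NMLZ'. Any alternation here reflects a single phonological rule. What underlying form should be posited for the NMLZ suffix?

The NMLZ suffix surfaces as [-gɛ] and [-kɛ], depending on the final segment of the stem.
The PST suffix, which begins with [g], is invariant after every stem; so [g] is not altered by any rule here.
So the underlying form is /-kɛ/, and voiceless stops become voiced after a nasal.

/-kɛ/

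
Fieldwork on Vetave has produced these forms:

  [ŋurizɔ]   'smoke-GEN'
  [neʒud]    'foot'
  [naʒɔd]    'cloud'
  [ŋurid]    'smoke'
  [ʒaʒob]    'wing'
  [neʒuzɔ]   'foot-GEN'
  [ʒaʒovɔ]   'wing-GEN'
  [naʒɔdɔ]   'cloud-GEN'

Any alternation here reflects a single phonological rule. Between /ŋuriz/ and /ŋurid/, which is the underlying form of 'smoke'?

/ŋuriz/

The stem for 'smoke' ends in [z] in [ŋurizɔ] but [d] in [ŋurid].
If /d/ were underlying and a rule turned it into [z] before the GEN suffix, 'cloud' would also alternate; but it has [d] in both [naʒɔdɔ] and [naʒɔd].
The alternation reflects word-final hardening: voiced fricatives become stops word-finally. /z/ is underlying.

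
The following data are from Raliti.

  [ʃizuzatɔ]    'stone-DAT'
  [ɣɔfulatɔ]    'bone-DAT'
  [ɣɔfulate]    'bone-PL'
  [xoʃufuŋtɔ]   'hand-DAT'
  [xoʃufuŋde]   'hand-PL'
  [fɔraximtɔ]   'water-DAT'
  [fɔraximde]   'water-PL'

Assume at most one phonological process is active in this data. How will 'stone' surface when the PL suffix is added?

The PL morpheme has two allomorphs, [-de] and [-te].
The DAT suffix, which begins with [t], is invariant after every stem; so [t] is not altered by any rule here.
The PL suffix is therefore /-de/ underlyingly, with post-vocalic devoicing: voiced stops become voiceless after a vowel.
After 'stone', which ends in a vowel, the suffix surfaces as [-te], giving [ʃizuzate].

[ʃizuzate]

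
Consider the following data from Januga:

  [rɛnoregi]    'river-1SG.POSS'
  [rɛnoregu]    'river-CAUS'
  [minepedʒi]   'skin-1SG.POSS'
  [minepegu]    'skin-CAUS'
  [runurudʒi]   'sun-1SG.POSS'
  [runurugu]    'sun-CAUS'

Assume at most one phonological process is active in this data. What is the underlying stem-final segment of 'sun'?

/dʒ/

'sun' shows [dʒ] ~ [g] at the end of the stem ([runurudʒi] vs [runurugu]).
If /g/ were underlying and a rule turned it into [dʒ] before the 1SG.POSS suffix, 'river' would also alternate; but it has [g] in both [rɛnoregi] and [rɛnoregu].
The underlying segment must be /dʒ/; palato-alveolar /dʒ/ becomes [g] when no front vowel follows, yielding [g] there.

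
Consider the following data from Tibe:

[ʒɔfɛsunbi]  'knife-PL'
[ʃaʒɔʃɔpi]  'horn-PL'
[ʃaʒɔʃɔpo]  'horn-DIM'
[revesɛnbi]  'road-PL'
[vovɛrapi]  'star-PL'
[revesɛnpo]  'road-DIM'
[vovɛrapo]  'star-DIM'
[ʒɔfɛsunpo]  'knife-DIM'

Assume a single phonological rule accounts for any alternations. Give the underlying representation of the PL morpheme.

/-bi/

The PL morpheme has two allomorphs, [-bi] and [-pi].
By contrast the DIM suffix keeps its initial [p] throughout — that segment must be underlying.
The PL suffix is therefore /-bi/ underlyingly, with post-vocalic devoicing: voiced stops become voiceless after a vowel.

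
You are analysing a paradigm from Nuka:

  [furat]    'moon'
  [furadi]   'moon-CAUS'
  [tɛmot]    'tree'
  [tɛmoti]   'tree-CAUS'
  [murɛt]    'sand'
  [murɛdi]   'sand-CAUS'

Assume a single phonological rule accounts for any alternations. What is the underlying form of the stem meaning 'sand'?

/murɛd/

'sand' shows [t] ~ [d] at the end of the stem ([murɛt] vs [murɛdi]).
Compare 'tree', with invariant [t] in [tɛmot] and [tɛmoti]: an analysis with underlying /t/ and a rule producing [d] before the CAUS suffix would wrongly predict alternation here too.
So /d/ is underlying, and a rule of word-final obstruent devoicing — voiced obstruents become voiceless word-finally — gives [t].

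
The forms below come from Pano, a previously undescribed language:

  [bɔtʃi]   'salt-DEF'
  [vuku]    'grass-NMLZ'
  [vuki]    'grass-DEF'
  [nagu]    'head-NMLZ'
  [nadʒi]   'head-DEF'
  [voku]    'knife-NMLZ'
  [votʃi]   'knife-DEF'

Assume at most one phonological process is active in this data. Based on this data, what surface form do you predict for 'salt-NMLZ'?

In [voku] and [votʃi] the final segment of 'knife' alternates: [k] ~ [tʃ].
If /k/ were underlying and a rule turned it into [tʃ] before the DEF suffix, 'grass' would also alternate; but it has [k] in both [vuku] and [vuki].
Therefore /tʃ/ is basic and [k] is derived by depalatalization (palato-alveolar /tʃ/ and /dʒ/ become [k] and [g] when no front vowel follows).
From [bɔtʃi] the stem 'salt' is /bɔtʃ/; when no front vowel follows this yields [bɔku].

[bɔku]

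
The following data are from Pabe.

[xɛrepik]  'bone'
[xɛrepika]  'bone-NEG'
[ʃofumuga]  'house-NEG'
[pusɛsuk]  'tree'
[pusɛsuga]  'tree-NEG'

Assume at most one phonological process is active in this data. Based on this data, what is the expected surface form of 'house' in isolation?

'tree' shows [k] ~ [g] at the end of the stem ([pusɛsuk] vs [pusɛsuga]).
Compare 'bone', with invariant [k] in [xɛrepik] and [xɛrepika]: an analysis with underlying /k/ and a rule producing [g] before the NEG suffix would wrongly predict alternation here too.
Therefore /g/ is basic and [k] is derived by word-final obstruent devoicing (voiced obstruents become voiceless word-finally).
The one attested form of 'house', [ʃofumuga], shows underlying /ʃofumug/. Applying the same rule word-finally gives [ʃofumuk].

[ʃofumuk]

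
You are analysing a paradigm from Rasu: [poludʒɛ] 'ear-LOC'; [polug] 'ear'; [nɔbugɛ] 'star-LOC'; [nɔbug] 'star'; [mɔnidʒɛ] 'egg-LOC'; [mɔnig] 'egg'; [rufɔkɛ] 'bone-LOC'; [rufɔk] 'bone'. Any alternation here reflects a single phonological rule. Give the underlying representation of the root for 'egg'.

/mɔnidʒ/

In [mɔnidʒɛ] and [mɔnig] the final segment of 'egg' alternates: [dʒ] ~ [g].
Compare 'star', with invariant [g] in [nɔbugɛ] and [nɔbug]: an analysis with underlying /g/ and a rule producing [dʒ] before the LOC suffix would wrongly predict alternation here too.
Therefore /dʒ/ is basic and [g] is derived by depalatalization (palato-alveolar /dʒ/ becomes [g] when no front vowel follows).
The underlying form of 'egg' is therefore /mɔnidʒ/.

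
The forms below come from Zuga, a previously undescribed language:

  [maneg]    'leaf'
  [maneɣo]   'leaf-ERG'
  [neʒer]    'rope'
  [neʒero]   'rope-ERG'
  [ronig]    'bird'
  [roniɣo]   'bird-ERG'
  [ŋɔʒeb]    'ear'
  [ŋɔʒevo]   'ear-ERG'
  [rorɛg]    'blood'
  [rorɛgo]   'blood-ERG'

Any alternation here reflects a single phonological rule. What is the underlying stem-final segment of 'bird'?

The stem for 'bird' ends in [g] in [ronig] but [ɣ] in [roniɣo].
The stem 'blood' ([rorɛg], [rorɛgo]) shows [g] unchanged in both environments, so [g] cannot be basic with [ɣ] derived before the ERG suffix.
Therefore /ɣ/ is basic and [g] is derived by word-final hardening (voiced fricatives become stops word-finally).

/ɣ/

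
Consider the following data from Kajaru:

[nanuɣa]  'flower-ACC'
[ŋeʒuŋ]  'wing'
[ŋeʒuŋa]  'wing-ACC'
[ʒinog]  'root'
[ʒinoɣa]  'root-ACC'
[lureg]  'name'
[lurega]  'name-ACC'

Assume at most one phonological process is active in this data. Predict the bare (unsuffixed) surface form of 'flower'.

The stem for 'root' ends in [g] in [ʒinog] but [ɣ] in [ʒinoɣa].
The stem 'name' ([lureg], [lurega]) shows [g] unchanged in both environments, so [g] cannot be basic with [ɣ] derived before the ACC suffix.
Therefore /ɣ/ is basic and [g] is derived by word-final hardening (voiced fricatives become stops word-finally).
From [nanuɣa] the stem 'flower' is /nanuɣ/; word-finally this yields [nanug].

[nanug]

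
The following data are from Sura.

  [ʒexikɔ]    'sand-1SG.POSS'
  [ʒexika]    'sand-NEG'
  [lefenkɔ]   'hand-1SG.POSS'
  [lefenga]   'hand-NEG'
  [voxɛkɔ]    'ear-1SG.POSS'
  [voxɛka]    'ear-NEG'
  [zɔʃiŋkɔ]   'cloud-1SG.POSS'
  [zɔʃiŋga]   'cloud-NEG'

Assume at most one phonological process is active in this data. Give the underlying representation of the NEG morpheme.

/-ga/

The NEG morpheme has two allomorphs, [-ga] and [-ka].
The 1SG.POSS suffix, which begins with [k], is invariant after every stem; so [k] is not altered by any rule here.
The NEG suffix is therefore /-ga/ underlyingly, with post-vocalic devoicing: voiced stops become voiceless after a vowel.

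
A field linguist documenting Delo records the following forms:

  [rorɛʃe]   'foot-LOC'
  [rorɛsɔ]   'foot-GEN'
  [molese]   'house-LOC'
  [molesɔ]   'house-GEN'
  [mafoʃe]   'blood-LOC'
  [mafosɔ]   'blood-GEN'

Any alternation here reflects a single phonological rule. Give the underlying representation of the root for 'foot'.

/rorɛʃ/

'foot' shows [ʃ] ~ [s] at the end of the stem ([rorɛʃe] vs [rorɛsɔ]).
Compare 'house', with invariant [s] in [molese] and [molesɔ]: an analysis with underlying /s/ and a rule producing [ʃ] before the LOC suffix would wrongly predict alternation here too.
The underlying segment must be /ʃ/; palato-alveolar /ʃ/ becomes [s] when no front vowel follows, yielding [s] there.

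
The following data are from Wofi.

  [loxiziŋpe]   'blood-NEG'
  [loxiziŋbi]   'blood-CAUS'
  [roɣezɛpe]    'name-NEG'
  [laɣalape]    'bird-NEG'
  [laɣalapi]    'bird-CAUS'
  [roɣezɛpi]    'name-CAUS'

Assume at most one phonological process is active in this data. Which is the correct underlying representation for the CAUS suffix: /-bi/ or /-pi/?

The CAUS morpheme has two allomorphs, [-bi] and [-pi].
The NEG suffix, which begins with [p], is invariant after every stem; so [p] is not altered by any rule here.
The CAUS suffix is therefore /-bi/ underlyingly, with post-vocalic devoicing: voiced stops become voiceless after a vowel.

/-bi/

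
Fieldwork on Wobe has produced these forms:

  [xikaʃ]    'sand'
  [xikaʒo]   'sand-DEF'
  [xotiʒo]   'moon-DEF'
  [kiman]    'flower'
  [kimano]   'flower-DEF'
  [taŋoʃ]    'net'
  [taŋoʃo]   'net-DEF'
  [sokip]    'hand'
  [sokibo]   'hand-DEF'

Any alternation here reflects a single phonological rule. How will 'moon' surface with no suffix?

[xotiʃ]

The root 'sand' surfaces as [xikaʃ] and [xikaʒo], with a stem-final [ʃ] ~ [ʒ] alternation.
The stem 'net' ([taŋoʃ], [taŋoʃo]) shows [ʃ] unchanged in both environments, so [ʃ] cannot be basic with [ʒ] derived before the DEF suffix.
Therefore /ʒ/ is basic and [ʃ] is derived by word-final obstruent devoicing (voiced obstruents become voiceless word-finally).
The one attested form of 'moon', [xotiʒo], shows underlying /xotiʒ/. Applying the same rule word-finally gives [xotiʃ].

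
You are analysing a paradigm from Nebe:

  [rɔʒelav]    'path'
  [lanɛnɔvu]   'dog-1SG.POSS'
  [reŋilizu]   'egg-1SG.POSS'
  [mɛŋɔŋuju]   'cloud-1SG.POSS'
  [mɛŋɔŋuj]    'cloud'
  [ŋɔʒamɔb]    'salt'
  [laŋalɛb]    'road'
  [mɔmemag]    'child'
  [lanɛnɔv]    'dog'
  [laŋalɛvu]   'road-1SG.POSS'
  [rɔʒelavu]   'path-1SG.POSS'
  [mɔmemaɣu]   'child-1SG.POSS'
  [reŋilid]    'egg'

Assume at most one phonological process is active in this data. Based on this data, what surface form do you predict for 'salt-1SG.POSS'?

'road' shows [v] ~ [b] at the end of the stem ([laŋalɛvu] vs [laŋalɛb]).
But 'dog' keeps [v] in both environments ([lanɛnɔvu], [lanɛnɔv]), so there is no rule changing /v/ to [b] in isolation.
The underlying segment must be /b/; voiced stops become fricatives between vowels, yielding [v] there.
From [ŋɔʒamɔb] the stem 'salt' is /ŋɔʒamɔb/; between vowels this yields [ŋɔʒamɔvu].

[ŋɔʒamɔvu]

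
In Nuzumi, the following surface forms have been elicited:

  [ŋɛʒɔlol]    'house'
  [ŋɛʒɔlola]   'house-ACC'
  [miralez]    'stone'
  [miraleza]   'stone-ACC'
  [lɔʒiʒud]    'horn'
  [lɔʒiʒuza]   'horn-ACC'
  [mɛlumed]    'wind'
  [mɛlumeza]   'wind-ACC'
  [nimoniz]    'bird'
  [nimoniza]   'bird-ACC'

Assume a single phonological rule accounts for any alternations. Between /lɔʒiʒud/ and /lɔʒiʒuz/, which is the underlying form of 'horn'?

/lɔʒiʒud/

In [lɔʒiʒud] and [lɔʒiʒuza] the final segment of 'horn' alternates: [d] ~ [z].
The stem 'stone' ([miralez], [miraleza]) shows [z] unchanged in both environments, so [z] cannot be basic with [d] derived in isolation.
The alternation reflects intervocalic spirantization: voiced stops become fricatives between vowels. /d/ is underlying.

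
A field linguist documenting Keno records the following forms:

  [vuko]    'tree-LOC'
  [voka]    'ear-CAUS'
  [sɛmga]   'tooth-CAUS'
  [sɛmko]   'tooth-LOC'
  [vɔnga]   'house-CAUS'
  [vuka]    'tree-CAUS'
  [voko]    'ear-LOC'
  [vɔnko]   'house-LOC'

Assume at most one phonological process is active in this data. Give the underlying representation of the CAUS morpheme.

/-ga/

The CAUS suffix surfaces as [-ga] and [-ka], depending on the final segment of the stem.
By contrast the LOC suffix keeps its initial [k] throughout — that segment must be underlying.
The CAUS suffix is therefore /-ga/ underlyingly, with post-vocalic devoicing: voiced stops become voiceless after a vowel.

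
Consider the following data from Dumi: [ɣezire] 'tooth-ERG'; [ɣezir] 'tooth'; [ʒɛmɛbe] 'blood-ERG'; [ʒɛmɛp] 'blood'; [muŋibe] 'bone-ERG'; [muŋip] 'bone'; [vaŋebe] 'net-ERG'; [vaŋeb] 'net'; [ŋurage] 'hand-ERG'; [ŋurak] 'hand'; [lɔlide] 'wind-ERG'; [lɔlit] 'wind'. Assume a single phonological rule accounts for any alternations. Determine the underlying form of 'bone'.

/muŋip/

The stem for 'bone' ends in [b] in [muŋibe] but [p] in [muŋip].
Compare 'net', with invariant [b] in [vaŋebe] and [vaŋeb]: an analysis with underlying /b/ and a rule producing [p] in isolation would wrongly predict alternation here too.
The alternation reflects intervocalic voicing: voiceless stops become voiced between vowels. /p/ is underlying.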